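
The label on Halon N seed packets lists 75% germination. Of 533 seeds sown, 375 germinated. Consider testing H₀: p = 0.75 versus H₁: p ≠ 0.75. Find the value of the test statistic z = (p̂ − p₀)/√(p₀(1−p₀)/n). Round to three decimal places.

p̂ = 375/533 ≈ 0.703565.
SE = √(p₀(1−p₀)/n) = √(0.1875/533) = 0.018756.
z = (0.703565 − 0.75)/0.018756 = -0.046435/0.018756 = -2.476.
p-value = 2·P(Z > 2.476) ≈ 0.0133.

z = -2.476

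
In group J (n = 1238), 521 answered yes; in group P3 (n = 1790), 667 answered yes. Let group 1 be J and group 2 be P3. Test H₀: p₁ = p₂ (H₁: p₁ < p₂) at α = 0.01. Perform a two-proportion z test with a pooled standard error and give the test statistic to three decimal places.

z = 2.671

p̂₁ = 521/1238 = 0.42084, p̂₂ = 667/1790 = 0.37263.
Pooled p̂ = (521+667)/(1238+1790) = 1188/3028 = 0.39234.
SE = √(0.238409 × 0.00136641) = 0.01805.
z = (0.42084 − 0.37263)/0.01805 = 0.04821/0.01805 = 2.671.
p-value = P(Z < 2.671) ≈ 0.9962; since p > α = 0.01, fail to reject H₀.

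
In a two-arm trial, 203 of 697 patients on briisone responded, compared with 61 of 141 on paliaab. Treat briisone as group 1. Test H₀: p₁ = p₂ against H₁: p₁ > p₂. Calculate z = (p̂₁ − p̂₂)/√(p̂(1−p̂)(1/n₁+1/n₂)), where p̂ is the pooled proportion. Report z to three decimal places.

z = -3.296

p̂₁ = 203/697 = 0.291248, p̂₂ = 61/141 = 0.432624.
Pooled p̂ = (203+61)/(697+141) = 264/838 = 0.315036.
SE = √(p̂(1−p̂)(1/n₁+1/n₂)) = √(0.315036·0.684964·0.00852692) = √(0.00184001) = 0.042895.
z = (0.291248 − 0.432624)/0.042895 = -0.141376/0.042895 = -3.296.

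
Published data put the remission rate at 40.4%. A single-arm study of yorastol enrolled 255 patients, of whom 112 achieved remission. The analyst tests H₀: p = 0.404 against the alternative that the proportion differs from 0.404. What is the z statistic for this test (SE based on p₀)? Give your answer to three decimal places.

p̂ = 112/255 ≈ 0.43922.
Under H₀, SE = √(0.404·0.596/255) = √(0.000944251) = 0.03073.
z = (0.43922 − 0.404)/0.03073 = 0.03522/0.03073 = 1.146.
Two-sided p-value ≈ 2·Φ(−1.146) = 0.2518.

z = 1.146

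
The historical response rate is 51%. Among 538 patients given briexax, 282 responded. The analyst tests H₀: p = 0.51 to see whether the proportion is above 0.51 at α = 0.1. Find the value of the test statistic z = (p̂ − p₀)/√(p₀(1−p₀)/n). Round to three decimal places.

p̂ = 282/538 ≈ 0.52416.
Standard error under H₀: √(0.51×0.49/538) = 0.02155.
z = (0.52416 − 0.51)/0.02155 = 0.01416/0.02155 = 0.657.
p-value = P(Z > 0.657) ≈ 0.2555, so at α = 0.1 we fail to reject H₀.

z = 0.657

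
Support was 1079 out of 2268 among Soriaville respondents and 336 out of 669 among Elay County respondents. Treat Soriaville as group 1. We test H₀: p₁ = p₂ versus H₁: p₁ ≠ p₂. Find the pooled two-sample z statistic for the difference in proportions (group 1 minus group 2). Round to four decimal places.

z = -1.2051

p̂₁ = 1079/2268 ≈ 0.475750, p̂₂ = 336/669 ≈ 0.502242.
Pooled p̂ = (1079+336)/(2268+669) = 1415/2937 = 0.481784.
SE = √(0.249668 × 0.00193569) = 0.021984.
z = (0.475750 − 0.502242)/0.021984 = -0.026492/0.021984 = -1.2051.
Two-sided p-value ≈ 2·Φ(−1.205) = 0.2282.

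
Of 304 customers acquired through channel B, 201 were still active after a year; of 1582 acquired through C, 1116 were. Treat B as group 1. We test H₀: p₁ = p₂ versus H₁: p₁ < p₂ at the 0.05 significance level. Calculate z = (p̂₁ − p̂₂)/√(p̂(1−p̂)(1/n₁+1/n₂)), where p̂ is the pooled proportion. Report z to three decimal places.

z = -1.540

p̂₁ = 201/304 ≈ 0.66118, p̂₂ = 1116/1582 ≈ 0.70544.
Pooled p̂ = (201+1116)/(304+1582) = 1317/1886 = 0.69830.
SE = √(p̂(1−p̂)(1/n₁+1/n₂)) = √(0.69830·0.30170·0.00392158) = √(0.000826183) = 0.02874.
z = (0.66118 − 0.70544)/0.02874 = -0.04426/0.02874 = -1.540.
p-value = P(Z < -1.540) ≈ 0.0618. With α = 0.05, fail to reject H₀.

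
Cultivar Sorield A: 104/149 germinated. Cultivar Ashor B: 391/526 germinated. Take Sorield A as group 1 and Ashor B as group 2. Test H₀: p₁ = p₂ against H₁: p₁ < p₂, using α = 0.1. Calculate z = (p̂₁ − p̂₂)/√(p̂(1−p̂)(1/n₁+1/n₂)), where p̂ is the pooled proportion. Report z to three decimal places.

z = -1.105

p̂₁ = 104/149 ≈ 0.69799, p̂₂ = 391/526 ≈ 0.74335.
Pooled p̂ = (104+391)/(149+526) = 495/675 = 0.73333.
SE = √(0.195556 × 0.00861255) = 0.04104.
z = (0.69799 − 0.74335)/0.04104 = -0.04536/0.04104 = -1.105.
p-value = P(Z < -1.105) ≈ 0.1345. With α = 0.1, fail to reject H₀.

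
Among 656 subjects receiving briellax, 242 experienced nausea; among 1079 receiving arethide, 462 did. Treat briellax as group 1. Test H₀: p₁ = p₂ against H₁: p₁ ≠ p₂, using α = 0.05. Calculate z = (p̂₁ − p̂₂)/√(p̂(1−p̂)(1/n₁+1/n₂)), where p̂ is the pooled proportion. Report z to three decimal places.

z = -2.438

p̂₁ = 242/656 = 0.36890, p̂₂ = 462/1079 = 0.42817.
Pooled p̂ = (242+462)/(656+1079) = 704/1735 = 0.40576.
SE = √(0.24112 × 0.00245117) = 0.02431.
z = (0.36890 − 0.42817)/0.02431 = -0.05927/0.02431 = -2.438.
Two-sided p-value ≈ 2·Φ(−2.438) = 0.0148, so at α = 0.05 we reject H₀.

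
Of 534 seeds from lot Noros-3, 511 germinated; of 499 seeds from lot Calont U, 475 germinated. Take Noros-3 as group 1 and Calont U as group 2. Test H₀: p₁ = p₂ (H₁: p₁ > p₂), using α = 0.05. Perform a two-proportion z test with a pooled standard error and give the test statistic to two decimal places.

p̂₁ = 511/534 ≈ 0.95693, p̂₂ = 475/499 ≈ 0.95190.
Pooled p̂ = (511+475)/(534+499) = 986/1033 = 0.95450.
SE = √(0.0434284 × 0.00387667) = 0.01298.
z = (0.95693 − 0.95190)/0.01298 = 0.00503/0.01298 = 0.39.
p-value = P(Z > 0.387) ≈ 0.3493, so at α = 0.05 we fail to reject H₀.

z = 0.39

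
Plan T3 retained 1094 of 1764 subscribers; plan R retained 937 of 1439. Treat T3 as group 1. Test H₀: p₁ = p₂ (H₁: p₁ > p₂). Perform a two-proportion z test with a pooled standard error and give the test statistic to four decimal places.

z = -1.8097

p̂₁ = 1094/1764 = 0.6201814, p̂₂ = 937/1439 = 0.6511466.
Pooled p̂ = (1094+937)/(1764+1439) = 2031/3203 = 0.6340930.
SE = √(p̂(1−p̂)(1/n₁+1/n₂)) = √(0.6340930·0.3659070·0.00126182) = √(0.000292766) = 0.0171104.
z = (0.6201814 − 0.6511466)/0.0171104 = -0.0309652/0.0171104 = -1.8097.
p-value = P(Z > -1.810) ≈ 0.9648.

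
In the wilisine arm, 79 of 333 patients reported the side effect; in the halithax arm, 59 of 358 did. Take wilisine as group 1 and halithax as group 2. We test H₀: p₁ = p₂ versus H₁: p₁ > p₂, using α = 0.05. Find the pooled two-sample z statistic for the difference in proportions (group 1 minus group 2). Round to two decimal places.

z = 2.38

p̂₁ = 79/333 ≈ 0.2372, p̂₂ = 59/358 ≈ 0.1648.
Pooled p̂ = (79+59)/(333+358) = 138/691 = 0.1997.
SE = √(p̂(1−p̂)(1/n₁+1/n₂)) = √(0.1997·0.8003·0.0057963) = √(0.000926401) = 0.0304.
z = (0.2372 − 0.1648)/0.0304 = 0.0724/0.0304 = 2.38.
p-value = P(Z > 2.380) ≈ 0.0087, so at α = 0.05 we reject H₀.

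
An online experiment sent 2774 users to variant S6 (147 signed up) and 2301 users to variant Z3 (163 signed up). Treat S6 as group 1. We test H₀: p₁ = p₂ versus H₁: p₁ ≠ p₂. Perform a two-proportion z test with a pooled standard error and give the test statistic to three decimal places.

p̂₁ = 147/2774 ≈ 0.052992, p̂₂ = 163/2301 ≈ 0.070839.
Pooled p̂ = (147+163)/(2774+2301) = 310/5075 = 0.061084.
SE = √(0.0573525 × 0.000795084) = 0.006753.
z = (0.052992 − 0.070839)/0.006753 = -0.017847/0.006753 = -2.643.
p-value = 2·P(Z > 2.643) ≈ 0.0082.

z = -2.643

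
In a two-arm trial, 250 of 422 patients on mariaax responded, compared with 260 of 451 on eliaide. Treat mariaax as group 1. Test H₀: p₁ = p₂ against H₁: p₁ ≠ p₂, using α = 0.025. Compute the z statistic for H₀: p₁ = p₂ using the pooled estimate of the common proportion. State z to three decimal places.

p̂₁ = 250/422 = 0.59242, p̂₂ = 260/451 = 0.57650.
Pooled p̂ = (250+260)/(422+451) = 510/873 = 0.58419.
SE = √(p̂(1−p̂)(1/n₁+1/n₂)) = √(0.58419·0.41581·0.00458696) = √(0.00111423) = 0.03338.
z = (0.59242 − 0.57650)/0.03338 = 0.01592/0.03338 = 0.477.
Two-sided p-value ≈ 2·Φ(−0.477) = 0.6334, so at α = 0.025 we fail to reject H₀.

z = 0.477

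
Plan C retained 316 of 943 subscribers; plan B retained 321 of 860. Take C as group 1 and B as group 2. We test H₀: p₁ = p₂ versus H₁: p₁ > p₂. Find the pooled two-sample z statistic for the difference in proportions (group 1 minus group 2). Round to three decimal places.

p̂₁ = 316/943 = 0.33510, p̂₂ = 321/860 = 0.37326.
Pooled p̂ = (316+321)/(943+860) = 637/1803 = 0.35330.
SE = √(p̂(1−p̂)(1/n₁+1/n₂)) = √(0.35330·0.64670·0.00222324) = √(0.000507963) = 0.02254.
z = (0.33510 − 0.37326)/0.02254 = -0.03816/0.02254 = -1.693.

z = -1.693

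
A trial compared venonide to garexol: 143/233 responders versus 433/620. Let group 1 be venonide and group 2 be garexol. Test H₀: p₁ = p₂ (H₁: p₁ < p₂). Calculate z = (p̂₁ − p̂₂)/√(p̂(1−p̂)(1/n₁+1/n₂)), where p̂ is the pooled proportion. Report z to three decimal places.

p̂₁ = 143/233 ≈ 0.61373, p̂₂ = 433/620 ≈ 0.69839.
Pooled p̂ = (143+433)/(233+620) = 576/853 = 0.67526.
SE = √(0.219283 × 0.00590475) = 0.03598.
z = (0.61373 − 0.69839)/0.03598 = -0.08466/0.03598 = -2.353.

z = -2.353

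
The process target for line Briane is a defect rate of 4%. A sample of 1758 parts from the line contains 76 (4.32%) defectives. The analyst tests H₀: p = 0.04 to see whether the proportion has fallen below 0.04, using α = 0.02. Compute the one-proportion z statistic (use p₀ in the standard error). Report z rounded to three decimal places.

z = 0.691

p̂ = 76/1758 ≈ 0.043231.
Standard error under H₀: √(0.04×0.96/1758) = 0.004674.
z = (0.043231 − 0.04)/0.004674 = 0.003231/0.004674 = 0.691.
p-value = P(Z < 0.691) ≈ 0.7553; since p > α = 0.02, fail to reject H₀.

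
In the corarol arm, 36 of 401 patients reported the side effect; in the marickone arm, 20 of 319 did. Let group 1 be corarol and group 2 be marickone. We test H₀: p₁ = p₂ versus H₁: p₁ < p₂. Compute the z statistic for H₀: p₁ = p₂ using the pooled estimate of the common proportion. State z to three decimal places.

z = 1.348

p̂₁ = 36/401 = 0.08978, p̂₂ = 20/319 = 0.06270.
Pooled p̂ = (36+20)/(401+319) = 56/720 = 0.07778.
SE = √(0.0717284 × 0.00562856) = 0.02009.
z = (0.08978 − 0.06270)/0.02009 = 0.02708/0.02009 = 1.348.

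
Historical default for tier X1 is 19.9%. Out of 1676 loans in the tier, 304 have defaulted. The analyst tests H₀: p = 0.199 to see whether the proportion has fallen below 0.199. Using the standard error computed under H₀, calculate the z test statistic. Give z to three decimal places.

p̂ = 304/1676 ≈ 0.181384.
Standard error under H₀: √(0.199×0.801/1676) = 0.009752.
z = (0.181384 − 0.199)/0.009752 = -0.017616/0.009752 = -1.806.

z = -1.806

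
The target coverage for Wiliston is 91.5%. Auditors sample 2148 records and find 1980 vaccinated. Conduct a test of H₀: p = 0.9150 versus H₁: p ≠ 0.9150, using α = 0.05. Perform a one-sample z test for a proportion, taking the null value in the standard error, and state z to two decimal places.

p̂ = 1980/2148 ≈ 0.9218.
Standard error under H₀: √(0.915×0.085/2148) = 0.0060.
z = (0.9218 − 0.915)/0.0060 = 0.0068/0.0060 = 1.13.
Two-sided p-value ≈ 2·Φ(−1.128) = 0.2593, so at α = 0.05 we fail to reject H₀.

z = 1.13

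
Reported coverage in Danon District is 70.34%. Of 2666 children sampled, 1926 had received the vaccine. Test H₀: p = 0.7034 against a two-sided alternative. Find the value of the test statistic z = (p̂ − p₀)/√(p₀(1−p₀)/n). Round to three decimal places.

p̂ = 1926/2666 = 0.722431.
Under H₀, SE = √(0.7034·0.2966/2666) = √(7.82552e-05) = 0.008846.
z = (0.722431 − 0.7034)/0.008846 = 0.019031/0.008846 = 2.151.
p-value = 2·P(Z > 2.151) ≈ 0.0315.

z = 2.151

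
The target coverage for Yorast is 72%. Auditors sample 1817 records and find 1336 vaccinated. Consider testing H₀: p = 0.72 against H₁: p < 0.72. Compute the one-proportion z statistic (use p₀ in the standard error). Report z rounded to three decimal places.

p̂ = 1336/1817 ≈ 0.735278.
Under H₀, SE = √(0.72·0.28/1817) = √(0.000110952) = 0.010533.
z = (0.735278 − 0.72)/0.010533 = 0.015278/0.010533 = 1.450.

z = 1.450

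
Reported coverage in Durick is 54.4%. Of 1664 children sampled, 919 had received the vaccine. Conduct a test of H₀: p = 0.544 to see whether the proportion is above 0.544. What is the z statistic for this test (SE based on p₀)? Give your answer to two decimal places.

p̂ = 919/1664 = 0.5523.
SE = √(p₀(1−p₀)/n) = √(0.24806/1664) = 0.0122.
z = (0.5523 − 0.544)/0.0122 = 0.0083/0.0122 = 0.68.

z = 0.68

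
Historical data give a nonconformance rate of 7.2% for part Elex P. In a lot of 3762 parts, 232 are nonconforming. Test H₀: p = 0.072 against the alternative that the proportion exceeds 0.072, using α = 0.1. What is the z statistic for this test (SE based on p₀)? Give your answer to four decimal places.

p̂ = 232/3762 ≈ 0.0616693.
SE = √(p₀(1−p₀)/n) = √(0.066816/3762) = 0.0042144.
z = (0.0616693 − 0.072)/0.0042144 = -0.0103307/0.0042144 = -2.4513.
p-value = P(Z > -2.451) ≈ 0.9929. With α = 0.1, fail to reject H₀.

z = -2.4513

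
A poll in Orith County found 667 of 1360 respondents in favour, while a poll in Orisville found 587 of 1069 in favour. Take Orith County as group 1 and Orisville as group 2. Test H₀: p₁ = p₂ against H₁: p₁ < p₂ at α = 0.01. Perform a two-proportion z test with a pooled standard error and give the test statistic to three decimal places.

p̂₁ = 667/1360 ≈ 0.49044, p̂₂ = 587/1069 ≈ 0.54911.
Pooled p̂ = (667+587)/(1360+1069) = 1254/2429 = 0.51626.
SE = √(p̂(1−p̂)(1/n₁+1/n₂)) = √(0.51626·0.48374·0.00167075) = √(0.000417245) = 0.02043.
z = (0.49044 − 0.54911)/0.02043 = -0.05867/0.02043 = -2.872.
p-value = P(Z < -2.872) ≈ 0.0020, so at α = 0.01 we reject H₀.

z = -2.872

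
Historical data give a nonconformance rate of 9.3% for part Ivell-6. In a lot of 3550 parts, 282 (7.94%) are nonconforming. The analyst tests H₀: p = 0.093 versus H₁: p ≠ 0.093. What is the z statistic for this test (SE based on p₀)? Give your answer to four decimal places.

z = -2.7825

p̂ = 282/3550 = 0.0794366.
Under H₀, SE = √(0.093·0.907/3550) = √(2.37608e-05) = 0.0048745.
z = (0.0794366 − 0.093)/0.0048745 = -0.0135634/0.0048745 = -2.7825.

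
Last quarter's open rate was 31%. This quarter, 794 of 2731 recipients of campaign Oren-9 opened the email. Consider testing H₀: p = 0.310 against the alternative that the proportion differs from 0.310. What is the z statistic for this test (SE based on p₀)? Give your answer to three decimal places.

p̂ = 794/2731 = 0.290736.
Under H₀, SE = √(0.31·0.69/2731) = √(7.8323e-05) = 0.008850.
z = (0.290736 − 0.31)/0.008850 = -0.019264/0.008850 = -2.177.

z = -2.177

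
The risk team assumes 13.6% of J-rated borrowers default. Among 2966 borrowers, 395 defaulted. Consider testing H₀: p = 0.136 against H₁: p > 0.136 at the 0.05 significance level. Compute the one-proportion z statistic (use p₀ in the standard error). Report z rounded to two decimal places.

p̂ = 395/2966 = 0.13318.
SE = √(p₀(1−p₀)/n) = √(0.1175/2966) = 0.00629.
z = (0.13318 − 0.136)/0.00629 = -0.00282/0.00629 = -0.45.
p-value = P(Z > -0.449) ≈ 0.6732. With α = 0.05, fail to reject H₀.

z = -0.45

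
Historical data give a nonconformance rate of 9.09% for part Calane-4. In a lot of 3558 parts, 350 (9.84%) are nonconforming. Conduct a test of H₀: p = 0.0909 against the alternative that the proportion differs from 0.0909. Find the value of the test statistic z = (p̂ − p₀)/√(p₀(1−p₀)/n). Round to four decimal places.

p̂ = 350/3558 ≈ 0.0983699.
Under H₀, SE = √(0.0909·0.9091/3558) = √(2.32257e-05) = 0.0048193.
z = (0.0983699 − 0.0909)/0.0048193 = 0.0074699/0.0048193 = 1.5500.
p-value = 2·P(Z > 1.550) ≈ 0.1211.

z = 1.5500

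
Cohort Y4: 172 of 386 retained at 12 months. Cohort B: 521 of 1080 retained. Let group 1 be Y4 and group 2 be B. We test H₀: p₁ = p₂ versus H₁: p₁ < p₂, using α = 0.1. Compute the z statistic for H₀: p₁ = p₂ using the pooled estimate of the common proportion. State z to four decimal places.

z = -1.2434

p̂₁ = 172/386 ≈ 0.445596, p̂₂ = 521/1080 ≈ 0.482407.
Pooled p̂ = (172+521)/(386+1080) = 693/1466 = 0.472715.
SE = √(0.249256 × 0.0035166) = 0.029606.
z = (0.445596 − 0.482407)/0.029606 = -0.036811/0.029606 = -1.2434.
p-value = P(Z < -1.243) ≈ 0.1069; since p > α = 0.1, fail to reject H₀.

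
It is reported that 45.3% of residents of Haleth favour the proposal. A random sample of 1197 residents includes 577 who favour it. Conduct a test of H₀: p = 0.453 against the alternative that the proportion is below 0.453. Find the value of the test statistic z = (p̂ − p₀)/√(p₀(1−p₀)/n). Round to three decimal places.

z = 2.018

p̂ = 577/1197 = 0.48204.
SE = √(p₀(1−p₀)/n) = √(0.24779/1197) = 0.01439.
z = (0.48204 − 0.453)/0.01439 = 0.02904/0.01439 = 2.018.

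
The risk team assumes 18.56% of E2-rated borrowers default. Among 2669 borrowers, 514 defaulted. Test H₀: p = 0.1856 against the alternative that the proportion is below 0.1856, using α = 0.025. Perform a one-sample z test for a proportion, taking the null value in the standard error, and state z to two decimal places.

p̂ = 514/2669 = 0.1926.
Under H₀, SE = √(0.1856·0.8144/2669) = √(5.66327e-05) = 0.0075.
z = (0.1926 − 0.1856)/0.0075 = 0.0070/0.0075 = 0.93.
p-value = P(Z < 0.928) ≈ 0.8232, so at α = 0.025 we fail to reject H₀.

z = 0.93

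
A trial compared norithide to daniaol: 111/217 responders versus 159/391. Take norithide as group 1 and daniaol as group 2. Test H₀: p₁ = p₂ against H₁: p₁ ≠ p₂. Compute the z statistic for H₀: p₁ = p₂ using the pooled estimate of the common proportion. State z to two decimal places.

z = 2.49

p̂₁ = 111/217 = 0.5115, p̂₂ = 159/391 = 0.4066.
Pooled p̂ = (111+159)/(217+391) = 270/608 = 0.4441.
SE = √(p̂(1−p̂)(1/n₁+1/n₂)) = √(0.4441·0.5559·0.00716584) = √(0.00176905) = 0.0421.
z = (0.5115 − 0.4066)/0.0421 = 0.1049/0.0421 = 2.49.
Two-sided p-value ≈ 2·Φ(−2.493) = 0.0127.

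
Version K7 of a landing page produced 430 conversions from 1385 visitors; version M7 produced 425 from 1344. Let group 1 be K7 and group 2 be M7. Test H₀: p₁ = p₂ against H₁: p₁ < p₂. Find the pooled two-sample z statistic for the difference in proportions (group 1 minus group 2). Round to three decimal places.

z = -0.324

p̂₁ = 430/1385 ≈ 0.31047, p̂₂ = 425/1344 ≈ 0.31622.
Pooled p̂ = (430+425)/(1385+1344) = 855/2729 = 0.31330.
SE = √(0.215144 × 0.00146607) = 0.01776.
z = (0.31047 − 0.31622)/0.01776 = -0.00575/0.01776 = -0.324.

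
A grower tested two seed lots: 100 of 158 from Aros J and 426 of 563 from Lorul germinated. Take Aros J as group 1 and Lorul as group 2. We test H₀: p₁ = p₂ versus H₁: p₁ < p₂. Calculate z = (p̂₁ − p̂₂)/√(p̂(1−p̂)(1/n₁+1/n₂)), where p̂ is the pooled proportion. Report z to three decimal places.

z = -3.094

p̂₁ = 100/158 ≈ 0.632911, p̂₂ = 426/563 ≈ 0.756661.
Pooled p̂ = (100+426)/(158+563) = 526/721 = 0.729542.
SE = √(0.19731 × 0.00810531) = 0.039991.
z = (0.632911 − 0.756661)/0.039991 = -0.123750/0.039991 = -3.094.
p-value = P(Z < -3.094) ≈ 0.0010.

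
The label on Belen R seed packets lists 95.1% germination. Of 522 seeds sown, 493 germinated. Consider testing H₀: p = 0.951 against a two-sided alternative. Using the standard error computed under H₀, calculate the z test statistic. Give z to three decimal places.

z = -0.694

p̂ = 493/522 = 0.94444.
SE = √(p₀(1−p₀)/n) = √(0.046599/522) = 0.00945.
z = (0.94444 − 0.951)/0.00945 = -0.00656/0.00945 = -0.694.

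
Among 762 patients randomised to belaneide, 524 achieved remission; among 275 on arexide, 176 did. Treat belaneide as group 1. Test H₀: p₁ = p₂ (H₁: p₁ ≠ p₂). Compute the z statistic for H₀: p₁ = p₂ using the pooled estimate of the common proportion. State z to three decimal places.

z = 1.447

p̂₁ = 524/762 = 0.687664, p̂₂ = 176/275 = 0.640000.
Pooled p̂ = (524+176)/(762+275) = 700/1037 = 0.675024.
SE = √(0.219367 × 0.0049487) = 0.032948.
z = (0.687664 − 0.640000)/0.032948 = 0.047664/0.032948 = 1.447.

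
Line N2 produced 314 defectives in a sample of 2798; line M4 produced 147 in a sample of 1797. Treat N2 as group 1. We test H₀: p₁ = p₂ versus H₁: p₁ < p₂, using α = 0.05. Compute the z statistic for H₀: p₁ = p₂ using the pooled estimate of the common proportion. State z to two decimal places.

p̂₁ = 314/2798 ≈ 0.11222, p̂₂ = 147/1797 ≈ 0.08180.
Pooled p̂ = (314+147)/(2798+1797) = 461/4595 = 0.10033.
SE = √(0.090261 × 0.000913881) = 0.00908.
z = (0.11222 − 0.08180)/0.00908 = 0.03042/0.00908 = 3.35.
p-value = P(Z < 3.349) ≈ 0.9996; since p > α = 0.05, fail to reject H₀.

z = 3.35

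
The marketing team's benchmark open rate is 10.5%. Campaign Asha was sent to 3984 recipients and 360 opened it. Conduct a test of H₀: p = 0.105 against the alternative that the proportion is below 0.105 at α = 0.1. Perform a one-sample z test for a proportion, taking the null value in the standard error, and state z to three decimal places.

z = -3.014

p̂ = 360/3984 ≈ 0.090361.
SE = √(p₀(1−p₀)/n) = √(0.093975/3984) = 0.004857.
z = (0.090361 − 0.105)/0.004857 = -0.014639/0.004857 = -3.014.
p-value = P(Z < -3.014) ≈ 0.0013, so at α = 0.1 we reject H₀.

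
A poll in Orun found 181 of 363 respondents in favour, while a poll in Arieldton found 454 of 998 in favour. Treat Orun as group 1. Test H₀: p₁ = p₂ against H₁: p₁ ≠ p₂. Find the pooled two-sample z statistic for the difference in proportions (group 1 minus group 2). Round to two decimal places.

z = 1.43

p̂₁ = 181/363 = 0.4986, p̂₂ = 454/998 = 0.4549.
Pooled p̂ = (181+454)/(363+998) = 635/1361 = 0.4666.
SE = √(0.248882 × 0.00375682) = 0.0306.
z = (0.4986 − 0.4549)/0.0306 = 0.0437/0.0306 = 1.43.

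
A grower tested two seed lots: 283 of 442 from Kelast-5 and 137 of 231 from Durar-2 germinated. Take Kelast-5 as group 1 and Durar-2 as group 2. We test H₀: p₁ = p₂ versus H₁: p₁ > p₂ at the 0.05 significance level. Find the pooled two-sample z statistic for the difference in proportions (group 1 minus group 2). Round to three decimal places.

z = 1.200

p̂₁ = 283/442 ≈ 0.64027, p̂₂ = 137/231 ≈ 0.59307.
Pooled p̂ = (283+137)/(442+231) = 420/673 = 0.62407.
SE = √(0.234606 × 0.00659145) = 0.03932.
z = (0.64027 − 0.59307)/0.03932 = 0.04720/0.03932 = 1.200.
p-value = P(Z > 1.200) ≈ 0.1150. With α = 0.05, fail to reject H₀.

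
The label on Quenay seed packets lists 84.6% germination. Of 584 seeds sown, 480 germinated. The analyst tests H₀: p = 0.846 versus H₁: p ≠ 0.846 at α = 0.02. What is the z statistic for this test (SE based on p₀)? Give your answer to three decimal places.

z = -1.612

p̂ = 480/584 ≈ 0.82192.
Standard error under H₀: √(0.846×0.154/584) = 0.01494.
z = (0.82192 − 0.846)/0.01494 = -0.02408/0.01494 = -1.612.
Two-sided p-value ≈ 2·Φ(−1.612) = 0.1069; since p > α = 0.02, fail to reject H₀.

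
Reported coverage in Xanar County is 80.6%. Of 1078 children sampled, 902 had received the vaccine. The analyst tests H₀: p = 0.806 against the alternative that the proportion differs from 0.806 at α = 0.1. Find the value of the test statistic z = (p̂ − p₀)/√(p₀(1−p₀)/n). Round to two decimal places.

z = 2.55

p̂ = 902/1078 ≈ 0.83673.
SE = √(p₀(1−p₀)/n) = √(0.15636/1078) = 0.01204.
z = (0.83673 − 0.806)/0.01204 = 0.03073/0.01204 = 2.55.
Two-sided p-value ≈ 2·Φ(−2.552) = 0.0107; since p < α = 0.1, reject H₀.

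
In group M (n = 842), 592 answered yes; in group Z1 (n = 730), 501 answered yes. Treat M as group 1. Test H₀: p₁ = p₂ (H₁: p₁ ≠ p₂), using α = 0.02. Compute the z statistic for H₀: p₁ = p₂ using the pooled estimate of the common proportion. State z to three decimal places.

z = 0.721

p̂₁ = 592/842 ≈ 0.70309, p̂₂ = 501/730 ≈ 0.68630.
Pooled p̂ = (592+501)/(842+730) = 1093/1572 = 0.69529.
SE = √(p̂(1−p̂)(1/n₁+1/n₂)) = √(0.69529·0.30471·0.00255751) = √(0.000541836) = 0.02328.
z = (0.70309 − 0.68630)/0.02328 = 0.01679/0.02328 = 0.721.
Two-sided p-value ≈ 2·Φ(−0.721) = 0.4708, so at α = 0.02 we fail to reject H₀.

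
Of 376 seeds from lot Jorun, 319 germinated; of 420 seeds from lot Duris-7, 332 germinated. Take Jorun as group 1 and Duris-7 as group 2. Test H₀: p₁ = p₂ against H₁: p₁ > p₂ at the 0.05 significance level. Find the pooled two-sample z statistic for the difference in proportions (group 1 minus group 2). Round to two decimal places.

p̂₁ = 319/376 ≈ 0.8484, p̂₂ = 332/420 ≈ 0.7905.
Pooled p̂ = (319+332)/(376+420) = 651/796 = 0.8178.
SE = √(0.148978 × 0.00504053) = 0.0274.
z = (0.8484 − 0.7905)/0.0274 = 0.0579/0.0274 = 2.11.
p-value = P(Z > 2.114) ≈ 0.0173, so at α = 0.05 we reject H₀.

z = 2.11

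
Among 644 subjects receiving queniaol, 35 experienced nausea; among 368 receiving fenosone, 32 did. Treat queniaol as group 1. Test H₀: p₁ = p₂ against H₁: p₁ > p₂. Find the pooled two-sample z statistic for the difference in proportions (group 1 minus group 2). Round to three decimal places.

p̂₁ = 35/644 = 0.05435, p̂₂ = 32/368 = 0.08696.
Pooled p̂ = (35+32)/(644+368) = 67/1012 = 0.06621.
SE = √(0.0618224 × 0.00427019) = 0.01625.
z = (0.05435 − 0.08696)/0.01625 = -0.03261/0.01625 = -2.007.
p-value = P(Z > -2.007) ≈ 0.9776.

z = -2.007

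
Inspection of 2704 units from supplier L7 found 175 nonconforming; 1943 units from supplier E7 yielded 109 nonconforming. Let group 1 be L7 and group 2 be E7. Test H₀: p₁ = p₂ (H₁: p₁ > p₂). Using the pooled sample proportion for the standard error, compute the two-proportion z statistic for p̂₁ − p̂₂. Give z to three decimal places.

z = 1.210

p̂₁ = 175/2704 ≈ 0.064719, p̂₂ = 109/1943 ≈ 0.056099.
Pooled p̂ = (175+109)/(2704+1943) = 284/4647 = 0.061115.
SE = √(p̂(1−p̂)(1/n₁+1/n₂)) = √(0.061115·0.938885·0.000884491) = √(5.07518e-05) = 0.007124.
z = (0.064719 − 0.056099)/0.007124 = 0.008620/0.007124 = 1.210.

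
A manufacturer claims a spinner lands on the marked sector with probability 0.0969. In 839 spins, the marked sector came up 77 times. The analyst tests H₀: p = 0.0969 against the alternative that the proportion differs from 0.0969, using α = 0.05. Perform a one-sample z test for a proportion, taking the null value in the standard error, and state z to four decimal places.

z = -0.5017

p̂ = 77/839 = 0.091776.
Standard error under H₀: √(0.0969×0.9031/839) = 0.010213.
z = (0.091776 − 0.0969)/0.010213 = -0.005124/0.010213 = -0.5017.
p-value = 2·P(Z > 0.502) ≈ 0.6159, so at α = 0.05 we fail to reject H₀.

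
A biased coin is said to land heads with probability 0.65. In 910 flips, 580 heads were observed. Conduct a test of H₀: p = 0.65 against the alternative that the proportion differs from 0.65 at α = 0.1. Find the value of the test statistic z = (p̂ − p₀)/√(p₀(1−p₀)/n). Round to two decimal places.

z = -0.80

p̂ = 580/910 ≈ 0.6374.
Standard error under H₀: √(0.65×0.35/910) = 0.0158.
z = (0.6374 − 0.65)/0.0158 = -0.0126/0.0158 = -0.80.
Two-sided p-value ≈ 2·Φ(−0.799) = 0.4241. With α = 0.1, fail to reject H₀.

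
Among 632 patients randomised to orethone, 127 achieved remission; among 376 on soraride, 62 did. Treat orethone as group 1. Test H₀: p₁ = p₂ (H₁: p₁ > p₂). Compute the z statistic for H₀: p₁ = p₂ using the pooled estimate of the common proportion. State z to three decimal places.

p̂₁ = 127/632 = 0.200949, p̂₂ = 62/376 = 0.164894.
Pooled p̂ = (127+62)/(632+376) = 189/1008 = 0.187500.
SE = √(p̂(1−p̂)(1/n₁+1/n₂)) = √(0.187500·0.812500·0.00424185) = √(0.00064622) = 0.025421.
z = (0.200949 − 0.164894)/0.025421 = 0.036055/0.025421 = 1.418.

z = 1.418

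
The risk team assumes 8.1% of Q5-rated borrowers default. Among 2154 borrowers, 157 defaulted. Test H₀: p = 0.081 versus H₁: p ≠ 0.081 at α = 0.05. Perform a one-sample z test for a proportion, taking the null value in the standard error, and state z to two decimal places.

p̂ = 157/2154 = 0.07289.
Under H₀, SE = √(0.081·0.919/2154) = √(3.45585e-05) = 0.00588.
z = (0.07289 − 0.081)/0.00588 = -0.00811/0.00588 = -1.38.
p-value = 2·P(Z > 1.380) ≈ 0.1676. With α = 0.05, fail to reject H₀.

z = -1.38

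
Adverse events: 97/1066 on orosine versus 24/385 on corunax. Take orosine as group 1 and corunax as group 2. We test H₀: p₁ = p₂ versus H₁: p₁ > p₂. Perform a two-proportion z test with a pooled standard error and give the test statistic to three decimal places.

z = 1.743

p̂₁ = 97/1066 ≈ 0.09099, p̂₂ = 24/385 ≈ 0.06234.
Pooled p̂ = (97+24)/(1066+385) = 121/1451 = 0.08339.
SE = √(p̂(1−p̂)(1/n₁+1/n₂)) = √(0.08339·0.91661·0.00353549) = √(0.000270241) = 0.01644.
z = (0.09099 − 0.06234)/0.01644 = 0.02865/0.01644 = 1.743.
p-value = P(Z > 1.743) ≈ 0.0406.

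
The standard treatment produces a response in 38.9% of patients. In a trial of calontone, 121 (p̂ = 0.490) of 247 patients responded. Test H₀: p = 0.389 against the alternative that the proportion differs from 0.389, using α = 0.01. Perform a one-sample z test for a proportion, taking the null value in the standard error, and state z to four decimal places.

p̂ = 121/247 = 0.4898785.
SE = √(p₀(1−p₀)/n) = √(0.23768/247) = 0.0310204.
z = (0.4898785 − 0.389)/0.0310204 = 0.1008785/0.0310204 = 3.2520.
Two-sided p-value ≈ 2·Φ(−3.252) = 0.0011, so at α = 0.01 we reject H₀.

z = 3.2520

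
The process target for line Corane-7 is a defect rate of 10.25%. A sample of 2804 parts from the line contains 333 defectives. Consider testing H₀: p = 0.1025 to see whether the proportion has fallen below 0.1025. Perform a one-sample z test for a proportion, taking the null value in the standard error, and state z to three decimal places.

p̂ = 333/2804 ≈ 0.118759.
Standard error under H₀: √(0.1025×0.8975/2804) = 0.005728.
z = (0.118759 − 0.1025)/0.005728 = 0.016259/0.005728 = 2.839.
p-value = P(Z < 2.839) ≈ 0.9977.

z = 2.839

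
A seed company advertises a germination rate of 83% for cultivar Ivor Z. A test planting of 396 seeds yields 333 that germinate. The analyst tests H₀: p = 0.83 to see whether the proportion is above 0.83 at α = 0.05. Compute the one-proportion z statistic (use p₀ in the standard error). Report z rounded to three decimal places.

p̂ = 333/396 = 0.84091.
SE = √(p₀(1−p₀)/n) = √(0.1411/396) = 0.01888.
z = (0.84091 − 0.83)/0.01888 = 0.01091/0.01888 = 0.578.
p-value = P(Z > 0.578) ≈ 0.2817, so at α = 0.05 we fail to reject H₀.

z = 0.578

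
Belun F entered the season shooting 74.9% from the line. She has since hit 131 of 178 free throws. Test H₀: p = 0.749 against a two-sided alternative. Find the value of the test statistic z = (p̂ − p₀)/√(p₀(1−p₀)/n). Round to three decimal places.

p̂ = 131/178 = 0.73596.
Standard error under H₀: √(0.749×0.251/178) = 0.03250.
z = (0.73596 − 0.749)/0.03250 = -0.01304/0.03250 = -0.401.

z = -0.401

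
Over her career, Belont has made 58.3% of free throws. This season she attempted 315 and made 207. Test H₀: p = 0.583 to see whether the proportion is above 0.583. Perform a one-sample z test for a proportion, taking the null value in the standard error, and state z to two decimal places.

p̂ = 207/315 = 0.6571.
Standard error under H₀: √(0.583×0.417/315) = 0.0278.
z = (0.6571 − 0.583)/0.0278 = 0.0741/0.0278 = 2.67.

z = 2.67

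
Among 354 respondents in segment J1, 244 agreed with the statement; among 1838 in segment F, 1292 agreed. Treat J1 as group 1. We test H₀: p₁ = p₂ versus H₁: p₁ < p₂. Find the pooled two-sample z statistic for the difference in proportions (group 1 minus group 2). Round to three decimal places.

p̂₁ = 244/354 = 0.68927, p̂₂ = 1292/1838 = 0.70294.
Pooled p̂ = (244+1292)/(354+1838) = 1536/2192 = 0.70073.
SE = √(p̂(1−p̂)(1/n₁+1/n₂)) = √(0.70073·0.29927·0.00336893) = √(0.00070649) = 0.02658.
z = (0.68927 − 0.70294)/0.02658 = -0.01367/0.02658 = -0.514.

z = -0.514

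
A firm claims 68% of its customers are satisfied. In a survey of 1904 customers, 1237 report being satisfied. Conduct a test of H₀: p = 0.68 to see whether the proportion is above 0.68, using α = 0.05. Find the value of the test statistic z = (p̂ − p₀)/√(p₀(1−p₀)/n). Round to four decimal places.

z = -2.8357

p̂ = 1237/1904 ≈ 0.6496849.
SE = √(p₀(1−p₀)/n) = √(0.2176/1904) = 0.0106904.
z = (0.6496849 − 0.68)/0.0106904 = -0.0303151/0.0106904 = -2.8357.
p-value = P(Z > -2.836) ≈ 0.9977; since p > α = 0.05, fail to reject H₀.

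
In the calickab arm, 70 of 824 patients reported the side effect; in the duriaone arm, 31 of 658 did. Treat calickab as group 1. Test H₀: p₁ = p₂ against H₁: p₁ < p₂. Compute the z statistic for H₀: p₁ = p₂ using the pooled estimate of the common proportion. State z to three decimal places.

z = 2.872

p̂₁ = 70/824 = 0.084951, p̂₂ = 31/658 = 0.047112.
Pooled p̂ = (70+31)/(824+658) = 101/1482 = 0.068151.
SE = √(0.0635066 × 0.00273335) = 0.013175.
z = (0.084951 − 0.047112)/0.013175 = 0.037839/0.013175 = 2.872.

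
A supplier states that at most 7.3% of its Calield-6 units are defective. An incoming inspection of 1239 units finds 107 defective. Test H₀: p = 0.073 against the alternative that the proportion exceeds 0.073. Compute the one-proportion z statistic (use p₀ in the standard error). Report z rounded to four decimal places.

z = 1.8078

p̂ = 107/1239 = 0.086360.
Under H₀, SE = √(0.073·0.927/1239) = √(5.46174e-05) = 0.007390.
z = (0.086360 − 0.073)/0.007390 = 0.013360/0.007390 = 1.8078.
p-value = P(Z > 1.808) ≈ 0.0353.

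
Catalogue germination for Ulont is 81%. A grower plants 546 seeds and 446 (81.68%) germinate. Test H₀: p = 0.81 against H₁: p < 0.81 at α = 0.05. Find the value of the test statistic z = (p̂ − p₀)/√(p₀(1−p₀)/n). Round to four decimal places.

p̂ = 446/546 = 0.816850.
Standard error under H₀: √(0.81×0.19/546) = 0.016789.
z = (0.816850 − 0.81)/0.016789 = 0.006850/0.016789 = 0.4080.
p-value = P(Z < 0.408) ≈ 0.6584, so at α = 0.05 we fail to reject H₀.

z = 0.4080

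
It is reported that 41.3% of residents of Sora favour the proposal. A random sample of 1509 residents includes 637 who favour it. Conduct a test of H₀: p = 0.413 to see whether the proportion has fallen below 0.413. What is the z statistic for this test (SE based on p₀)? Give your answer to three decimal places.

p̂ = 637/1509 ≈ 0.422134.
SE = √(p₀(1−p₀)/n) = √(0.24243/1509) = 0.012675.
z = (0.422134 − 0.413)/0.012675 = 0.009134/0.012675 = 0.721.

z = 0.721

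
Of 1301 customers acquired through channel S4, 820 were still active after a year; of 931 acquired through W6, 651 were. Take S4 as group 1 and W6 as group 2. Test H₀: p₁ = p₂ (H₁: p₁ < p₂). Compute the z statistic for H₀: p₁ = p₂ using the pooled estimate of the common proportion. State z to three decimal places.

p̂₁ = 820/1301 = 0.63028, p̂₂ = 651/931 = 0.69925.
Pooled p̂ = (820+651)/(1301+931) = 1471/2232 = 0.65905.
SE = √(p̂(1−p̂)(1/n₁+1/n₂)) = √(0.65905·0.34095·0.00184275) = √(0.000414072) = 0.02035.
z = (0.63028 − 0.69925)/0.02035 = -0.06897/0.02035 = -3.389.
p-value = P(Z < -3.389) ≈ 0.0004.

z = -3.389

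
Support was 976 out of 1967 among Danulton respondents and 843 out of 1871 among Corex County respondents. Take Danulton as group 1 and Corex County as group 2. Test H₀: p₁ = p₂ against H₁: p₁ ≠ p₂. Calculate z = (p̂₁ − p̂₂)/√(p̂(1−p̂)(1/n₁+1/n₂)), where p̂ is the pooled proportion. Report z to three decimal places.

p̂₁ = 976/1967 = 0.496187, p̂₂ = 843/1871 = 0.450561.
Pooled p̂ = (976+843)/(1967+1871) = 1819/3838 = 0.473945.
SE = √(p̂(1−p̂)(1/n₁+1/n₂)) = √(0.473945·0.526055·0.00104286) = √(0.000260008) = 0.016125.
z = (0.496187 − 0.450561)/0.016125 = 0.045626/0.016125 = 2.830.

z = 2.830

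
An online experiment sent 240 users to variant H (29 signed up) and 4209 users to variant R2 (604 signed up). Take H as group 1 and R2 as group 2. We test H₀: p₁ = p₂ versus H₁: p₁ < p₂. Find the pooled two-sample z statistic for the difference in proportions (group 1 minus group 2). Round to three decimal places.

p̂₁ = 29/240 = 0.12083, p̂₂ = 604/4209 = 0.14350.
Pooled p̂ = (29+604)/(240+4209) = 633/4449 = 0.14228.
SE = √(p̂(1−p̂)(1/n₁+1/n₂)) = √(0.14228·0.85772·0.00440425) = √(0.000537477) = 0.02318.
z = (0.12083 − 0.14350)/0.02318 = -0.02267/0.02318 = -0.978.

z = -0.978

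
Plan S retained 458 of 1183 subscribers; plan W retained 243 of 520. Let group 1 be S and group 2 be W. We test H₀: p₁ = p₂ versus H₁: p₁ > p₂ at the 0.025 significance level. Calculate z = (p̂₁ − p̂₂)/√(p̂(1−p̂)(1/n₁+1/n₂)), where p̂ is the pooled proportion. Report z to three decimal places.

z = -3.096

p̂₁ = 458/1183 = 0.38715, p̂₂ = 243/520 = 0.46731.
Pooled p̂ = (458+243)/(1183+520) = 701/1703 = 0.41163.
SE = √(0.24219 × 0.00276839) = 0.02589.
z = (0.38715 − 0.46731)/0.02589 = -0.08016/0.02589 = -3.096.
p-value = P(Z > -3.096) ≈ 0.9990. With α = 0.025, fail to reject H₀.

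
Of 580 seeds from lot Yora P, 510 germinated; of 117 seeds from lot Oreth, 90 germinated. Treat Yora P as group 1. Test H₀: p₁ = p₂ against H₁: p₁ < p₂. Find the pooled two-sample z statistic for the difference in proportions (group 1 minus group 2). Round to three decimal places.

p̂₁ = 510/580 ≈ 0.87931, p̂₂ = 90/117 ≈ 0.76923.
Pooled p̂ = (510+90)/(580+117) = 600/697 = 0.86083.
SE = √(0.1198 × 0.0102711) = 0.03508.
z = (0.87931 − 0.76923)/0.03508 = 0.11008/0.03508 = 3.138.
p-value = P(Z < 3.138) ≈ 0.9991.

z = 3.138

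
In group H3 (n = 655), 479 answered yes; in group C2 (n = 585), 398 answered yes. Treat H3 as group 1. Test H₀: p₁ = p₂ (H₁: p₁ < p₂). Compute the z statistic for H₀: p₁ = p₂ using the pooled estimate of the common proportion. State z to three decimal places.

p̂₁ = 479/655 ≈ 0.73130, p̂₂ = 398/585 ≈ 0.68034.
Pooled p̂ = (479+398)/(655+585) = 877/1240 = 0.70726.
SE = √(0.207044 × 0.00323612) = 0.02588.
z = (0.73130 − 0.68034)/0.02588 = 0.05096/0.02588 = 1.969.

z = 1.969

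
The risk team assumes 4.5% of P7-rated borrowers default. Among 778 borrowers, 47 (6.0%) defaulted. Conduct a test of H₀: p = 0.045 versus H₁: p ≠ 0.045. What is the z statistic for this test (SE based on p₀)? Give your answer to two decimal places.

p̂ = 47/778 = 0.06041.
SE = √(p₀(1−p₀)/n) = √(0.042975/778) = 0.00743.
z = (0.06041 − 0.045)/0.00743 = 0.01541/0.00743 = 2.07.

z = 2.07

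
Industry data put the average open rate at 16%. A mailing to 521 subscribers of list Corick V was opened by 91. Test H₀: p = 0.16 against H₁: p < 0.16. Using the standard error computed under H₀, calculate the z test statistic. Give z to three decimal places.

z = 0.913

p̂ = 91/521 = 0.17466.
Standard error under H₀: √(0.16×0.84/521) = 0.01606.
z = (0.17466 − 0.16)/0.01606 = 0.01466/0.01606 = 0.913.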